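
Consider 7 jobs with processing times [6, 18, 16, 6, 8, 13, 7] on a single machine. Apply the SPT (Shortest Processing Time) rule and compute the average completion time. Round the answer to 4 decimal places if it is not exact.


Sort jobs by processing time (SPT order): [6, 6, 7, 8, 13, 16, 18]
Compute completion times sequentially:
  Job 1: processing = 6, completes at 6
  Job 2: processing = 6, completes at 12
  Job 3: processing = 7, completes at 19
  Job 4: processing = 8, completes at 27
  Job 5: processing = 13, completes at 40
  Job 6: processing = 16, completes at 56
  Job 7: processing = 18, completes at 74
Sum of completion times = 234
Average completion time = 234/7 = 33.4286

33.4286


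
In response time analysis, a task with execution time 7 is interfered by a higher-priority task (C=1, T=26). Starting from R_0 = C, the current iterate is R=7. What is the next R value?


R_next = C + ceil(R_prev / T_hp) * C_hp
ceil(7 / 26) = ceil(0.2692) = 1
Interference = 1 * 1 = 1
R_next = 7 + 1 = 8

8


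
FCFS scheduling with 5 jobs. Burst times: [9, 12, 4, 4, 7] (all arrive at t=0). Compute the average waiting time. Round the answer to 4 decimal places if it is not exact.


FCFS order (as given): [9, 12, 4, 4, 7]
Waiting times:
  Job 1: wait = 0
  Job 2: wait = 9
  Job 3: wait = 21
  Job 4: wait = 25
  Job 5: wait = 29
Sum of waiting times = 84
Average waiting time = 84/5 = 16.8

16.8


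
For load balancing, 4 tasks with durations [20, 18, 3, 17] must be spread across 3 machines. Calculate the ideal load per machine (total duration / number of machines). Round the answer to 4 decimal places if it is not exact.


Total processing time = 20 + 18 + 3 + 17 = 58
Number of machines = 3
Ideal balanced load = 58 / 3 = 19.3333

19.3333


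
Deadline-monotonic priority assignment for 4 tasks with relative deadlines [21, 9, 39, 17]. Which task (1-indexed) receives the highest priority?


Sort tasks by relative deadline (ascending):
  Task 2: deadline = 9
  Task 4: deadline = 17
  Task 1: deadline = 21
  Task 3: deadline = 39
Priority order (highest first): [2, 4, 1, 3]
Highest priority task = 2

2


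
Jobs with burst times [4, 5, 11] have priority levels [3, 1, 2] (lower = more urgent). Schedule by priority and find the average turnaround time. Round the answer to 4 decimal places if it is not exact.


Sort by priority (ascending = highest first):
Order: [(1, 5), (2, 11), (3, 4)]
Completion times:
  Priority 1, burst=5, C=5
  Priority 2, burst=11, C=16
  Priority 3, burst=4, C=20
Average turnaround = 41/3 = 13.6667

13.6667


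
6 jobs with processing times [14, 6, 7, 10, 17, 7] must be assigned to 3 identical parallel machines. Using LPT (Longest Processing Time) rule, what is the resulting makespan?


Sort jobs in decreasing order (LPT): [17, 14, 10, 7, 7, 6]
Assign each job to the least loaded machine:
  Machine 1: jobs [17, 6], load = 23
  Machine 2: jobs [14, 7], load = 21
  Machine 3: jobs [10, 7], load = 17
Makespan = max load = 23

23


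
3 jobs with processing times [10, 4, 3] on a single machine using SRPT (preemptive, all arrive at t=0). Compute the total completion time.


Since all jobs arrive at t=0, SRPT equals SPT ordering.
SPT order: [3, 4, 10]
Completion times:
  Job 1: p=3, C=3
  Job 2: p=4, C=7
  Job 3: p=10, C=17
Total completion time = 3 + 7 + 17 = 27

27


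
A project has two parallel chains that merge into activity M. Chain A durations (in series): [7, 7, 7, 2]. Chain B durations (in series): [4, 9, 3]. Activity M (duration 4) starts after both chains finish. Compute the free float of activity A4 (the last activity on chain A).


ES(A4) = sum of predecessors on chain A = 21
EF(A4) = ES + duration = 21 + 2 = 23
Successor of A4 is M. ES(M) = max(sum(A), sum(B)) = max(23, 16) = 23
Free float = ES(successor) - EF(current) = 23 - 23 = 0

0


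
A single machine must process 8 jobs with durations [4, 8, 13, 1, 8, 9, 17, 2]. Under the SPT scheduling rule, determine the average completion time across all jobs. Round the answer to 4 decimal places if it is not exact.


Sort jobs by processing time (SPT order): [1, 2, 4, 8, 8, 9, 13, 17]
Compute completion times sequentially:
  Job 1: processing = 1, completes at 1
  Job 2: processing = 2, completes at 3
  Job 3: processing = 4, completes at 7
  Job 4: processing = 8, completes at 15
  Job 5: processing = 8, completes at 23
  Job 6: processing = 9, completes at 32
  Job 7: processing = 13, completes at 45
  Job 8: processing = 17, completes at 62
Sum of completion times = 188
Average completion time = 188/8 = 23.5

23.5


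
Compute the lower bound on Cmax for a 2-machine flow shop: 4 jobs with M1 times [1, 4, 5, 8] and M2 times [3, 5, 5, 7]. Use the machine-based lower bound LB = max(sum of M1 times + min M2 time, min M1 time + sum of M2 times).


LB1 = sum(M1 times) + min(M2 times) = 18 + 3 = 21
LB2 = min(M1 times) + sum(M2 times) = 1 + 20 = 21
Lower bound = max(LB1, LB2) = max(21, 21) = 21

21


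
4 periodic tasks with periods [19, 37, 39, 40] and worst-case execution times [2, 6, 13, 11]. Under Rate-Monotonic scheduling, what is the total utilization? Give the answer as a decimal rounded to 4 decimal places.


Compute individual utilizations (exact fractions):
  Task 1: C/T = 2/19 (approx. 0.1053)
  Task 2: C/T = 6/37 (approx. 0.1622)
  Task 3: C/T = 13/39 = 1/3 (approx. 0.3333)
  Task 4: C/T = 11/40 (approx. 0.275)
Total utilization U = 2/19 + 6/37 + 1/3 + 11/40 = 73879/84360
Rounded to 4 decimal places: U = 0.8758
RM (Liu & Layland) bound for 4 tasks = 0.756828; compare with U = 73879/84360 (approx. 0.875759)
bound < U <= 1, so the RM sufficient condition is not met (inconclusive; an exact test such as response-time analysis is needed).

0.8758


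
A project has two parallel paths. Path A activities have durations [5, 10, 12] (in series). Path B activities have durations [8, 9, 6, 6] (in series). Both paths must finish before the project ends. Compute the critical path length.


Path A total = 5 + 10 + 12 = 27
Path B total = 8 + 9 + 6 + 6 = 29
Critical path = longest path = max(27, 29) = 29

29


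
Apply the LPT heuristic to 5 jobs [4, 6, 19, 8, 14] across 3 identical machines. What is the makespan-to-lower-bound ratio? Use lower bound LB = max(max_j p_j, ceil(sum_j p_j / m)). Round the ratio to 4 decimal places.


LPT order: [19, 14, 8, 6, 4]
Machine loads after assignment: [19, 18, 14]
LPT makespan = 19
Lower bound = max(max_job, ceil(total/3)) = max(19, 17) = 19
Ratio = 19 / 19 = 1.0

1.0


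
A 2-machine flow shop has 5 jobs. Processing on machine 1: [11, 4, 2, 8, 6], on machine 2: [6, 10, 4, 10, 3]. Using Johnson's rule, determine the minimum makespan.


Apply Johnson's rule:
  Group 1 (a <= b): [(3, 2, 4), (2, 4, 10), (4, 8, 10)]
  Group 2 (a > b): [(1, 11, 6), (5, 6, 3)]
Optimal job order: [3, 2, 4, 1, 5]
Schedule:
  Job 3: M1 done at 2, M2 done at 6
  Job 2: M1 done at 6, M2 done at 16
  Job 4: M1 done at 14, M2 done at 26
  Job 1: M1 done at 25, M2 done at 32
  Job 5: M1 done at 31, M2 done at 35
Makespan = 35

35


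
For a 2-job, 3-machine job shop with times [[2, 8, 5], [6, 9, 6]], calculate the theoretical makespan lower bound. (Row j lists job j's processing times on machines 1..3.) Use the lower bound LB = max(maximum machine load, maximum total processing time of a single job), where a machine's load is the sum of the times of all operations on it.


Machine loads:
  Machine 1: 2 + 6 = 8
  Machine 2: 8 + 9 = 17
  Machine 3: 5 + 6 = 11
Max machine load = 17
Job totals:
  Job 1: 15
  Job 2: 21
Max job total = 21
Lower bound = max(17, 21) = 21

21


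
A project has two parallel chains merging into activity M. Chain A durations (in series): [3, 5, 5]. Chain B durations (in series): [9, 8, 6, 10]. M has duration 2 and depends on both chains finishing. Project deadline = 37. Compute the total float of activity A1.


Forward pass: ES(A1) = sum of predecessors on chain A = 0
EF = ES + duration = 0 + 3 = 3
Backward pass: LF(M) = deadline = 37; LS(M) = 37 - 2 = 35
LF(A1) = LS(M) - sum(successors on chain A) = 35 - 10 = 25
LS = LF - duration = 25 - 3 = 22
Total float = LS - ES = 22 - 0 = 22

22


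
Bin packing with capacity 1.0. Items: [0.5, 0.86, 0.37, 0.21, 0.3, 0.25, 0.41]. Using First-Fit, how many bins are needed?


Place items sequentially using First-Fit:
  Item 0.5 -> new Bin 1
  Item 0.86 -> new Bin 2
  Item 0.37 -> Bin 1 (now 0.87)
  Item 0.21 -> new Bin 3
  Item 0.3 -> Bin 3 (now 0.51)
  Item 0.25 -> Bin 3 (now 0.76)
  Item 0.41 -> new Bin 4
Total bins used = 4

4


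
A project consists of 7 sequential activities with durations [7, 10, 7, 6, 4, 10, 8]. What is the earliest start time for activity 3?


Activity 3 starts after activities 1 through 2 complete.
Predecessor durations: [7, 10]
ES = 7 + 10 = 17

17


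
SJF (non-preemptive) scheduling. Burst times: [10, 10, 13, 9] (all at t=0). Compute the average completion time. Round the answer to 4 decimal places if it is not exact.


SJF order (ascending): [9, 10, 10, 13]
Completion times:
  Job 1: burst=9, C=9
  Job 2: burst=10, C=19
  Job 3: burst=10, C=29
  Job 4: burst=13, C=42
Average completion = 99/4 = 24.75

24.75


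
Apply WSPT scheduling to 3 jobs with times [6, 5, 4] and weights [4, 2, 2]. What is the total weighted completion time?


Compute p/w ratios and sort ascending (WSPT): [(6, 4), (4, 2), (5, 2)]
Compute weighted completion times:
  Job (p=6,w=4): C=6, w*C=4*6=24
  Job (p=4,w=2): C=10, w*C=2*10=20
  Job (p=5,w=2): C=15, w*C=2*15=30
Total weighted completion time = 74

74


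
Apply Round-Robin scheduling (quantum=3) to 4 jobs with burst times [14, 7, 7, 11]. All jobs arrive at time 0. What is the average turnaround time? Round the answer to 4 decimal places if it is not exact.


Time quantum = 3
Execution trace:
  J1 runs 3 units, time = 3
  J2 runs 3 units, time = 6
  J3 runs 3 units, time = 9
  J4 runs 3 units, time = 12
  J1 runs 3 units, time = 15
  J2 runs 3 units, time = 18
  J3 runs 3 units, time = 21
  J4 runs 3 units, time = 24
  J1 runs 3 units, time = 27
  J2 runs 1 units, time = 28
  J3 runs 1 units, time = 29
  J4 runs 3 units, time = 32
  J1 runs 3 units, time = 35
  J4 runs 2 units, time = 37
  J1 runs 2 units, time = 39
Finish times: [39, 28, 29, 37]
Average turnaround = 133/4 = 33.25

33.25


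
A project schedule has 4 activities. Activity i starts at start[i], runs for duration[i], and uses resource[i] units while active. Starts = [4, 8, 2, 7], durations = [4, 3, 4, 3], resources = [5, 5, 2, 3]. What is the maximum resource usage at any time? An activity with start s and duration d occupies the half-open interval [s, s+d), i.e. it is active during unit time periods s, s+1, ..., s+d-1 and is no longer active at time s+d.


Each activity i is active on [start_i, start_i + duration_i).
Compute total resource usage per time slot:
  t=0: active resources = [], total = 0
  t=1: active resources = [], total = 0
  t=2: active resources = [2], total = 2
  t=3: active resources = [2], total = 2
  t=4: active resources = [5, 2], total = 7
  t=5: active resources = [5, 2], total = 7
  t=6: active resources = [5], total = 5
  t=7: active resources = [5, 3], total = 8
  t=8: active resources = [5, 3], total = 8
  t=9: active resources = [5, 3], total = 8
  t=10: active resources = [5], total = 5
Peak resource demand = 8

8


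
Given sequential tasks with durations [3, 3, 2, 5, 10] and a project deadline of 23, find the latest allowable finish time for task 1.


LF(activity 1) = deadline - sum of successor durations
Successors: activities 2 through 5 with durations [3, 2, 5, 10]
Sum of successor durations = 20
LF = 23 - 20 = 3

3


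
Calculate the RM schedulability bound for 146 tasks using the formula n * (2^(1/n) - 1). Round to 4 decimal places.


Compute 2^(1/146) = 1.0047588711
Subtract 1: 1.0047588711 - 1 = 0.0047588711
Multiply by n: 146 * 0.0047588711 = 0.6947951806
Round to 4 dp: 0.6948

0.6948


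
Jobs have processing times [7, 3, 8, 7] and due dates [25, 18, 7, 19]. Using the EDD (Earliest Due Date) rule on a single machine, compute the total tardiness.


Sort by due date (EDD order): [(8, 7), (3, 18), (7, 19), (7, 25)]
Compute completion times and tardiness:
  Job 1: p=8, d=7, C=8, tardiness=max(0,8-7)=1
  Job 2: p=3, d=18, C=11, tardiness=max(0,11-18)=0
  Job 3: p=7, d=19, C=18, tardiness=max(0,18-19)=0
  Job 4: p=7, d=25, C=25, tardiness=max(0,25-25)=0
Total tardiness = 1

1


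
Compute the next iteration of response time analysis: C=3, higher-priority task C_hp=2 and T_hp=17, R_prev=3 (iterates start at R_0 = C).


R_next = C + ceil(R_prev / T_hp) * C_hp
ceil(3 / 17) = ceil(0.1765) = 1
Interference = 1 * 2 = 2
R_next = 3 + 2 = 5

5


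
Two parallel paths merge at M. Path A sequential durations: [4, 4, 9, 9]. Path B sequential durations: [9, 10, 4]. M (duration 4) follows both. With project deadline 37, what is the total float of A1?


Forward pass: ES(A1) = sum of predecessors on chain A = 0
EF = ES + duration = 0 + 4 = 4
Backward pass: LF(M) = deadline = 37; LS(M) = 37 - 4 = 33
LF(A1) = LS(M) - sum(successors on chain A) = 33 - 22 = 11
LS = LF - duration = 11 - 4 = 7
Total float = LS - ES = 7 - 0 = 7

7


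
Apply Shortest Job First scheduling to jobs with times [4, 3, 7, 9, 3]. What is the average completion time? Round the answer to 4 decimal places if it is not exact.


SJF order (ascending): [3, 3, 4, 7, 9]
Completion times:
  Job 1: burst=3, C=3
  Job 2: burst=3, C=6
  Job 3: burst=4, C=10
  Job 4: burst=7, C=17
  Job 5: burst=9, C=26
Average completion = 62/5 = 12.4

12.4


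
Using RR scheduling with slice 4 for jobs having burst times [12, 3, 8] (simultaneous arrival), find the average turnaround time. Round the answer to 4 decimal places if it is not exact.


Time quantum = 4
Execution trace:
  J1 runs 4 units, time = 4
  J2 runs 3 units, time = 7
  J3 runs 4 units, time = 11
  J1 runs 4 units, time = 15
  J3 runs 4 units, time = 19
  J1 runs 4 units, time = 23
Finish times: [23, 7, 19]
Average turnaround = 49/3 = 16.3333

16.3333


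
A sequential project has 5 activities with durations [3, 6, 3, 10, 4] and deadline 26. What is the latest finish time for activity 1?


LF(activity 1) = deadline - sum of successor durations
Successors: activities 2 through 5 with durations [6, 3, 10, 4]
Sum of successor durations = 23
LF = 26 - 23 = 3

3


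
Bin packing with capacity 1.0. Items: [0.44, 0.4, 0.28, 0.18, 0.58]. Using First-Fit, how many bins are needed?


Place items sequentially using First-Fit:
  Item 0.44 -> new Bin 1
  Item 0.4 -> Bin 1 (now 0.84)
  Item 0.28 -> new Bin 2
  Item 0.18 -> Bin 2 (now 0.46)
  Item 0.58 -> new Bin 3
Total bins used = 3

3


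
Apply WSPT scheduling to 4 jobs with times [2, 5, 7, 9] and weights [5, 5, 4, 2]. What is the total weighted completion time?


Compute p/w ratios and sort ascending (WSPT): [(2, 5), (5, 5), (7, 4), (9, 2)]
Compute weighted completion times:
  Job (p=2,w=5): C=2, w*C=5*2=10
  Job (p=5,w=5): C=7, w*C=5*7=35
  Job (p=7,w=4): C=14, w*C=4*14=56
  Job (p=9,w=2): C=23, w*C=2*23=46
Total weighted completion time = 147

147


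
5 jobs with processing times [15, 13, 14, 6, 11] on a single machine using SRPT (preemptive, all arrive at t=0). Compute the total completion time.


Since all jobs arrive at t=0, SRPT equals SPT ordering.
SPT order: [6, 11, 13, 14, 15]
Completion times:
  Job 1: p=6, C=6
  Job 2: p=11, C=17
  Job 3: p=13, C=30
  Job 4: p=14, C=44
  Job 5: p=15, C=59
Total completion time = 6 + 17 + 30 + 44 + 59 = 156

156


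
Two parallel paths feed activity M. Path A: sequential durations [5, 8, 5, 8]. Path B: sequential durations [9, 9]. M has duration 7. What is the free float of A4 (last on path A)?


ES(A4) = sum of predecessors on chain A = 18
EF(A4) = ES + duration = 18 + 8 = 26
Successor of A4 is M. ES(M) = max(sum(A), sum(B)) = max(26, 18) = 26
Free float = ES(successor) - EF(current) = 26 - 26 = 0

0


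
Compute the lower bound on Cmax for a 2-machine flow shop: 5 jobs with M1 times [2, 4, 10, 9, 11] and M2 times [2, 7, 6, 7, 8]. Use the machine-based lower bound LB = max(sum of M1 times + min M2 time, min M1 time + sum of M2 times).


LB1 = sum(M1 times) + min(M2 times) = 36 + 2 = 38
LB2 = min(M1 times) + sum(M2 times) = 2 + 30 = 32
Lower bound = max(LB1, LB2) = max(38, 32) = 38

38


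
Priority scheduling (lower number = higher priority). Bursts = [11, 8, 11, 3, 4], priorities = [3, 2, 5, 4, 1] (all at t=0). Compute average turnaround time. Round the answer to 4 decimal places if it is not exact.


Sort by priority (ascending = highest first):
Order: [(1, 4), (2, 8), (3, 11), (4, 3), (5, 11)]
Completion times:
  Priority 1, burst=4, C=4
  Priority 2, burst=8, C=12
  Priority 3, burst=11, C=23
  Priority 4, burst=3, C=26
  Priority 5, burst=11, C=37
Average turnaround = 102/5 = 20.4

20.4


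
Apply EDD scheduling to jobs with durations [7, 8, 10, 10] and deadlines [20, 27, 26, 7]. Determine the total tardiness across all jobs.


Sort by due date (EDD order): [(10, 7), (7, 20), (10, 26), (8, 27)]
Compute completion times and tardiness:
  Job 1: p=10, d=7, C=10, tardiness=max(0,10-7)=3
  Job 2: p=7, d=20, C=17, tardiness=max(0,17-20)=0
  Job 3: p=10, d=26, C=27, tardiness=max(0,27-26)=1
  Job 4: p=8, d=27, C=35, tardiness=max(0,35-27)=8
Total tardiness = 12

12


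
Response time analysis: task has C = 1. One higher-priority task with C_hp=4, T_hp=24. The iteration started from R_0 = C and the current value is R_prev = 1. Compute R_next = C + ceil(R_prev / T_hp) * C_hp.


R_next = C + ceil(R_prev / T_hp) * C_hp
ceil(1 / 24) = ceil(0.0417) = 1
Interference = 1 * 4 = 4
R_next = 1 + 4 = 5

5


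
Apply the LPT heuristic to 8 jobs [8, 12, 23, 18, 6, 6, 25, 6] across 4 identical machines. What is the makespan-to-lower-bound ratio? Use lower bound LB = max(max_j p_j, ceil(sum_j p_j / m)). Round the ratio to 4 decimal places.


LPT order: [25, 23, 18, 12, 8, 6, 6, 6]
Machine loads after assignment: [25, 29, 24, 26]
LPT makespan = 29
Lower bound = max(max_job, ceil(total/4)) = max(25, 26) = 26
Ratio = 29 / 26 = 1.1154

1.1154


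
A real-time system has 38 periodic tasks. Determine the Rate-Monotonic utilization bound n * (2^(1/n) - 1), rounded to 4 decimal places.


Compute 2^(1/38) = 1.0184080933
Subtract 1: 1.0184080933 - 1 = 0.0184080933
Multiply by n: 38 * 0.0184080933 = 0.6995075454
Round to 4 dp: 0.6995

0.6995


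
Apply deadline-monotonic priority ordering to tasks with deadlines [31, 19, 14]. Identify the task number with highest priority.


Sort tasks by relative deadline (ascending):
  Task 3: deadline = 14
  Task 2: deadline = 19
  Task 1: deadline = 31
Priority order (highest first): [3, 2, 1]
Highest priority task = 3

3


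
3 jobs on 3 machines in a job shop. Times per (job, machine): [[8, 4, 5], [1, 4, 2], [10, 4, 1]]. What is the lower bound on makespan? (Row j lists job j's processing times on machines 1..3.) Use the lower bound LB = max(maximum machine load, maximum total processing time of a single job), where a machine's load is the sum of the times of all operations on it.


Machine loads:
  Machine 1: 8 + 1 + 10 = 19
  Machine 2: 4 + 4 + 4 = 12
  Machine 3: 5 + 2 + 1 = 8
Max machine load = 19
Job totals:
  Job 1: 17
  Job 2: 7
  Job 3: 15
Max job total = 17
Lower bound = max(19, 17) = 19

19


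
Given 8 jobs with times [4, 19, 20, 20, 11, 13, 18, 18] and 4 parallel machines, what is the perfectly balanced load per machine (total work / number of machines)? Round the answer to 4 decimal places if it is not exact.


Total processing time = 4 + 19 + 20 + 20 + 11 + 13 + 18 + 18 = 123
Number of machines = 4
Ideal balanced load = 123 / 4 = 30.75

30.75


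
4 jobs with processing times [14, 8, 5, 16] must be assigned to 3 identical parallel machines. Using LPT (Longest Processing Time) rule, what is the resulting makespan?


Sort jobs in decreasing order (LPT): [16, 14, 8, 5]
Assign each job to the least loaded machine:
  Machine 1: jobs [16], load = 16
  Machine 2: jobs [14], load = 14
  Machine 3: jobs [8, 5], load = 13
Makespan = max load = 16

16


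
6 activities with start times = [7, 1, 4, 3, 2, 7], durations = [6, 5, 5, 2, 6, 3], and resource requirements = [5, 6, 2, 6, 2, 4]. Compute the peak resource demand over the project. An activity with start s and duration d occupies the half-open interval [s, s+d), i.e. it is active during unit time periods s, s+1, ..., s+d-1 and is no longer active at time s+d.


Each activity i is active on [start_i, start_i + duration_i).
Compute total resource usage per time slot:
  t=0: active resources = [], total = 0
  t=1: active resources = [6], total = 6
  t=2: active resources = [6, 2], total = 8
  t=3: active resources = [6, 6, 2], total = 14
  t=4: active resources = [6, 2, 6, 2], total = 16
  t=5: active resources = [6, 2, 2], total = 10
  t=6: active resources = [2, 2], total = 4
  t=7: active resources = [5, 2, 2, 4], total = 13
  t=8: active resources = [5, 2, 4], total = 11
  t=9: active resources = [5, 4], total = 9
  t=10: active resources = [5], total = 5
  t=11: active resources = [5], total = 5
  t=12: active resources = [5], total = 5
Peak resource demand = 16

16


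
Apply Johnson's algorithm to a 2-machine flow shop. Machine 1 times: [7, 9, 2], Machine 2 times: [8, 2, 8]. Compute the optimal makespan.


Apply Johnson's rule:
  Group 1 (a <= b): [(3, 2, 8), (1, 7, 8)]
  Group 2 (a > b): [(2, 9, 2)]
Optimal job order: [3, 1, 2]
Schedule:
  Job 3: M1 done at 2, M2 done at 10
  Job 1: M1 done at 9, M2 done at 18
  Job 2: M1 done at 18, M2 done at 20
Makespan = 20

20


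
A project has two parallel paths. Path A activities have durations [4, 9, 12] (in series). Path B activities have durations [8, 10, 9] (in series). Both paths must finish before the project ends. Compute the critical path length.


Path A total = 4 + 9 + 12 = 25
Path B total = 8 + 10 + 9 = 27
Critical path = longest path = max(25, 27) = 27

27


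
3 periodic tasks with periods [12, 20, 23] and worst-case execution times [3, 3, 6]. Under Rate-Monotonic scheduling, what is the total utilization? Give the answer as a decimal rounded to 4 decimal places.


Compute individual utilizations (exact fractions):
  Task 1: C/T = 3/12 = 1/4 (approx. 0.25)
  Task 2: C/T = 3/20 (approx. 0.15)
  Task 3: C/T = 6/23 (approx. 0.2609)
Total utilization U = 1/4 + 3/20 + 6/23 = 76/115
Rounded to 4 decimal places: U = 0.6609
RM (Liu & Layland) bound for 3 tasks = 0.779763; compare with U = 76/115 (approx. 0.660870)
U <= bound, so schedulable by RM sufficient condition.

0.6609


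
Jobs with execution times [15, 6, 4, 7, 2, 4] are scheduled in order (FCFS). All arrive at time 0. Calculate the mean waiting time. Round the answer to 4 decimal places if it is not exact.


FCFS order (as given): [15, 6, 4, 7, 2, 4]
Waiting times:
  Job 1: wait = 0
  Job 2: wait = 15
  Job 3: wait = 21
  Job 4: wait = 25
  Job 5: wait = 32
  Job 6: wait = 34
Sum of waiting times = 127
Average waiting time = 127/6 = 21.1667

21.1667


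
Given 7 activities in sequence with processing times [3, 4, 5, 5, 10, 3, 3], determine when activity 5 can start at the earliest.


Activity 5 starts after activities 1 through 4 complete.
Predecessor durations: [3, 4, 5, 5]
ES = 3 + 4 + 5 + 5 = 17

17


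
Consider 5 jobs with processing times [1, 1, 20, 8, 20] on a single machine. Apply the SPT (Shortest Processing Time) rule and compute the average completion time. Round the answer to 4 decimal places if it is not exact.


Sort jobs by processing time (SPT order): [1, 1, 8, 20, 20]
Compute completion times sequentially:
  Job 1: processing = 1, completes at 1
  Job 2: processing = 1, completes at 2
  Job 3: processing = 8, completes at 10
  Job 4: processing = 20, completes at 30
  Job 5: processing = 20, completes at 50
Sum of completion times = 93
Average completion time = 93/5 = 18.6

18.6


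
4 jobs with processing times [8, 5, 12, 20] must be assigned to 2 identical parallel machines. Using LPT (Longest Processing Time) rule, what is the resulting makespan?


Sort jobs in decreasing order (LPT): [20, 12, 8, 5]
Assign each job to the least loaded machine:
  Machine 1: jobs [20, 5], load = 25
  Machine 2: jobs [12, 8], load = 20
Makespan = max load = 25

25


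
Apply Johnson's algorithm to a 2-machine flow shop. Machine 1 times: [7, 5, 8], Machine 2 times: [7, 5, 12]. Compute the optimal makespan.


Apply Johnson's rule:
  Group 1 (a <= b): [(2, 5, 5), (1, 7, 7), (3, 8, 12)]
  Group 2 (a > b): []
Optimal job order: [2, 1, 3]
Schedule:
  Job 2: M1 done at 5, M2 done at 10
  Job 1: M1 done at 12, M2 done at 19
  Job 3: M1 done at 20, M2 done at 32
Makespan = 32

32


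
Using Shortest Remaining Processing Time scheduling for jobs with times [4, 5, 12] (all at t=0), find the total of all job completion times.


Since all jobs arrive at t=0, SRPT equals SPT ordering.
SPT order: [4, 5, 12]
Completion times:
  Job 1: p=4, C=4
  Job 2: p=5, C=9
  Job 3: p=12, C=21
Total completion time = 4 + 9 + 21 = 34

34


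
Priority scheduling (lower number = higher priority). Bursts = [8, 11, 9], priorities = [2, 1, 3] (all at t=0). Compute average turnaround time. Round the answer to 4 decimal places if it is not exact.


Sort by priority (ascending = highest first):
Order: [(1, 11), (2, 8), (3, 9)]
Completion times:
  Priority 1, burst=11, C=11
  Priority 2, burst=8, C=19
  Priority 3, burst=9, C=28
Average turnaround = 58/3 = 19.3333

19.3333


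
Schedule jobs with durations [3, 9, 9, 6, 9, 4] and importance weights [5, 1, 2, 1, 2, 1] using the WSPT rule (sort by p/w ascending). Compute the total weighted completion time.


Compute p/w ratios and sort ascending (WSPT): [(3, 5), (4, 1), (9, 2), (9, 2), (6, 1), (9, 1)]
Compute weighted completion times:
  Job (p=3,w=5): C=3, w*C=5*3=15
  Job (p=4,w=1): C=7, w*C=1*7=7
  Job (p=9,w=2): C=16, w*C=2*16=32
  Job (p=9,w=2): C=25, w*C=2*25=50
  Job (p=6,w=1): C=31, w*C=1*31=31
  Job (p=9,w=1): C=40, w*C=1*40=40
Total weighted completion time = 175

175


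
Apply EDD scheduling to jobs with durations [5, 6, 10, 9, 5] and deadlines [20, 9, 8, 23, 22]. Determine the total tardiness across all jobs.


Sort by due date (EDD order): [(10, 8), (6, 9), (5, 20), (5, 22), (9, 23)]
Compute completion times and tardiness:
  Job 1: p=10, d=8, C=10, tardiness=max(0,10-8)=2
  Job 2: p=6, d=9, C=16, tardiness=max(0,16-9)=7
  Job 3: p=5, d=20, C=21, tardiness=max(0,21-20)=1
  Job 4: p=5, d=22, C=26, tardiness=max(0,26-22)=4
  Job 5: p=9, d=23, C=35, tardiness=max(0,35-23)=12
Total tardiness = 26

26


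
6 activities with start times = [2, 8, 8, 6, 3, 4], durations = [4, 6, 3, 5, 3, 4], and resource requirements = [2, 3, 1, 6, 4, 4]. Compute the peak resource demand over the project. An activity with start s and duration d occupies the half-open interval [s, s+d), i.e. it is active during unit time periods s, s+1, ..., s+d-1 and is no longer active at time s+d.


Each activity i is active on [start_i, start_i + duration_i).
Compute total resource usage per time slot:
  t=0: active resources = [], total = 0
  t=1: active resources = [], total = 0
  t=2: active resources = [2], total = 2
  t=3: active resources = [2, 4], total = 6
  t=4: active resources = [2, 4, 4], total = 10
  t=5: active resources = [2, 4, 4], total = 10
  t=6: active resources = [6, 4], total = 10
  t=7: active resources = [6, 4], total = 10
  t=8: active resources = [3, 1, 6], total = 10
  t=9: active resources = [3, 1, 6], total = 10
  t=10: active resources = [3, 1, 6], total = 10
  t=11: active resources = [3], total = 3
  t=12: active resources = [3], total = 3
  t=13: active resources = [3], total = 3
Peak resource demand = 10

10


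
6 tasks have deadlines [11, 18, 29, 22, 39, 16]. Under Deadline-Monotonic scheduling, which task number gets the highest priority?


Sort tasks by relative deadline (ascending):
  Task 1: deadline = 11
  Task 6: deadline = 16
  Task 2: deadline = 18
  Task 4: deadline = 22
  Task 3: deadline = 29
  Task 5: deadline = 39
Priority order (highest first): [1, 6, 2, 4, 3, 5]
Highest priority task = 1

1


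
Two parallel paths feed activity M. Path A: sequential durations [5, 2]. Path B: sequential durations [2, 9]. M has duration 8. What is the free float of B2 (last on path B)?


ES(B2) = sum of predecessors on chain B = 2
EF(B2) = ES + duration = 2 + 9 = 11
Successor of B2 is M. ES(M) = max(sum(A), sum(B)) = max(7, 11) = 11
Free float = ES(successor) - EF(current) = 11 - 11 = 0

0


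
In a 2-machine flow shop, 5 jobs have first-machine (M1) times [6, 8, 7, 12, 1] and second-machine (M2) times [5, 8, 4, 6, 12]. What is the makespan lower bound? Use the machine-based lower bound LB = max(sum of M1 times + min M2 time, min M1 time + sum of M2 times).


LB1 = sum(M1 times) + min(M2 times) = 34 + 4 = 38
LB2 = min(M1 times) + sum(M2 times) = 1 + 35 = 36
Lower bound = max(LB1, LB2) = max(38, 36) = 38

38


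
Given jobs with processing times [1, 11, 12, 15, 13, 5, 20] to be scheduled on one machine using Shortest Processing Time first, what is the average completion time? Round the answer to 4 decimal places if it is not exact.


Sort jobs by processing time (SPT order): [1, 5, 11, 12, 13, 15, 20]
Compute completion times sequentially:
  Job 1: processing = 1, completes at 1
  Job 2: processing = 5, completes at 6
  Job 3: processing = 11, completes at 17
  Job 4: processing = 12, completes at 29
  Job 5: processing = 13, completes at 42
  Job 6: processing = 15, completes at 57
  Job 7: processing = 20, completes at 77
Sum of completion times = 229
Average completion time = 229/7 = 32.7143

32.7143


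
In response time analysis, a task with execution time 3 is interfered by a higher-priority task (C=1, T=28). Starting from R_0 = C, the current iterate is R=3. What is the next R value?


R_next = C + ceil(R_prev / T_hp) * C_hp
ceil(3 / 28) = ceil(0.1071) = 1
Interference = 1 * 1 = 1
R_next = 3 + 1 = 4

4


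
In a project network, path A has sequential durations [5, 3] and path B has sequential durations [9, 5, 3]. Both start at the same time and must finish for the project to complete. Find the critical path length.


Path A total = 5 + 3 = 8
Path B total = 9 + 5 + 3 = 17
Critical path = longest path = max(8, 17) = 17

17


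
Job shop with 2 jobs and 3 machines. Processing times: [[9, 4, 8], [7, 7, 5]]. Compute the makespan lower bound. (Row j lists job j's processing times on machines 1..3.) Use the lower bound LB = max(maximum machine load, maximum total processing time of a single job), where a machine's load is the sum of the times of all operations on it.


Machine loads:
  Machine 1: 9 + 7 = 16
  Machine 2: 4 + 7 = 11
  Machine 3: 8 + 5 = 13
Max machine load = 16
Job totals:
  Job 1: 21
  Job 2: 19
Max job total = 21
Lower bound = max(16, 21) = 21

21


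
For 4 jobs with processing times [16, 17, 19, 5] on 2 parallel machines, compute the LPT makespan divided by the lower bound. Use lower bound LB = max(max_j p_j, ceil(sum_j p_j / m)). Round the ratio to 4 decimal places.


LPT order: [19, 17, 16, 5]
Machine loads after assignment: [24, 33]
LPT makespan = 33
Lower bound = max(max_job, ceil(total/2)) = max(19, 29) = 29
Ratio = 33 / 29 = 1.1379

1.1379


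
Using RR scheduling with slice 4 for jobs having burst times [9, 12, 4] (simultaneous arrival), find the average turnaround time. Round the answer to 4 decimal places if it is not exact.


Time quantum = 4
Execution trace:
  J1 runs 4 units, time = 4
  J2 runs 4 units, time = 8
  J3 runs 4 units, time = 12
  J1 runs 4 units, time = 16
  J2 runs 4 units, time = 20
  J1 runs 1 units, time = 21
  J2 runs 4 units, time = 25
Finish times: [21, 25, 12]
Average turnaround = 58/3 = 19.3333

19.3333


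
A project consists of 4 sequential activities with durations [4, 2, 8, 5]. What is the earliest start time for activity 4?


Activity 4 starts after activities 1 through 3 complete.
Predecessor durations: [4, 2, 8]
ES = 4 + 2 + 8 = 14

14


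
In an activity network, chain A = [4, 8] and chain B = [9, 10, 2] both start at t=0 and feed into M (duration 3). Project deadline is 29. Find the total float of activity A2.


Forward pass: ES(A2) = sum of predecessors on chain A = 4
EF = ES + duration = 4 + 8 = 12
Backward pass: LF(M) = deadline = 29; LS(M) = 29 - 3 = 26
LF(A2) = LS(M) - sum(successors on chain A) = 26 - 0 = 26
LS = LF - duration = 26 - 8 = 18
Total float = LS - ES = 18 - 4 = 14

14


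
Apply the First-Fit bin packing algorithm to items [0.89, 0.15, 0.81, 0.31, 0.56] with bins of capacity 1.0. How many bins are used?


Place items sequentially using First-Fit:
  Item 0.89 -> new Bin 1
  Item 0.15 -> new Bin 2
  Item 0.81 -> Bin 2 (now 0.96)
  Item 0.31 -> new Bin 3
  Item 0.56 -> Bin 3 (now 0.87)
Total bins used = 3

3


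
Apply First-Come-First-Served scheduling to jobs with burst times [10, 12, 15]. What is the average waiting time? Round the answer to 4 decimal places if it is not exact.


FCFS order (as given): [10, 12, 15]
Waiting times:
  Job 1: wait = 0
  Job 2: wait = 10
  Job 3: wait = 22
Sum of waiting times = 32
Average waiting time = 32/3 = 10.6667

10.6667


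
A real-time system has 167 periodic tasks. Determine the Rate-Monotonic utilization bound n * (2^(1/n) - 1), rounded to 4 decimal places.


Compute 2^(1/167) = 1.0041592075
Subtract 1: 1.0041592075 - 1 = 0.0041592075
Multiply by n: 167 * 0.0041592075 = 0.6945876525
Round to 4 dp: 0.6946

0.6946


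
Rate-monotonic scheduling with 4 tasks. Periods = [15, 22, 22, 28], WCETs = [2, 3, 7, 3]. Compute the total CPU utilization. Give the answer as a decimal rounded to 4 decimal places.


Compute individual utilizations (exact fractions):
  Task 1: C/T = 2/15 (approx. 0.1333)
  Task 2: C/T = 3/22 (approx. 0.1364)
  Task 3: C/T = 7/22 (approx. 0.3182)
  Task 4: C/T = 3/28 (approx. 0.1071)
Total utilization U = 2/15 + 3/22 + 7/22 + 3/28 = 3211/4620
Rounded to 4 decimal places: U = 0.6950
RM (Liu & Layland) bound for 4 tasks = 0.756828; compare with U = 3211/4620 (approx. 0.695022)
U <= bound, so schedulable by RM sufficient condition.

0.6950


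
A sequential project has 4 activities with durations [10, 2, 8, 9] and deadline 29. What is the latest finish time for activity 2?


LF(activity 2) = deadline - sum of successor durations
Successors: activities 3 through 4 with durations [8, 9]
Sum of successor durations = 17
LF = 29 - 17 = 12

12


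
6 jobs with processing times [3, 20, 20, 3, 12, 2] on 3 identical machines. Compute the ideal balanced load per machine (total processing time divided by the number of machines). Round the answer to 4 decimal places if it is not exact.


Total processing time = 3 + 20 + 20 + 3 + 12 + 2 = 60
Number of machines = 3
Ideal balanced load = 60 / 3 = 20.0

20.0


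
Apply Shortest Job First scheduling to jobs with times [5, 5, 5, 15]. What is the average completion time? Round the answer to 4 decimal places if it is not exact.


SJF order (ascending): [5, 5, 5, 15]
Completion times:
  Job 1: burst=5, C=5
  Job 2: burst=5, C=10
  Job 3: burst=5, C=15
  Job 4: burst=15, C=30
Average completion = 60/4 = 15.0

15.0


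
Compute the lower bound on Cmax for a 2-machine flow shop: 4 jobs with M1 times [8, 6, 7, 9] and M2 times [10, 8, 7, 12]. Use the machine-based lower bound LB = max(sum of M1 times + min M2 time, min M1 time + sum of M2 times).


LB1 = sum(M1 times) + min(M2 times) = 30 + 7 = 37
LB2 = min(M1 times) + sum(M2 times) = 6 + 37 = 43
Lower bound = max(LB1, LB2) = max(37, 43) = 43

43


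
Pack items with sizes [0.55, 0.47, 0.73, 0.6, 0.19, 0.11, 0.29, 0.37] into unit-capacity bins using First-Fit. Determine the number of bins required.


Place items sequentially using First-Fit:
  Item 0.55 -> new Bin 1
  Item 0.47 -> new Bin 2
  Item 0.73 -> new Bin 3
  Item 0.6 -> new Bin 4
  Item 0.19 -> Bin 1 (now 0.74)
  Item 0.11 -> Bin 1 (now 0.85)
  Item 0.29 -> Bin 2 (now 0.76)
  Item 0.37 -> Bin 4 (now 0.97)
Total bins used = 4

4


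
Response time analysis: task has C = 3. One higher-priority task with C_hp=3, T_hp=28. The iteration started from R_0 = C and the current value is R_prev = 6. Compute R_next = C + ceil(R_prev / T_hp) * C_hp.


R_next = C + ceil(R_prev / T_hp) * C_hp
ceil(6 / 28) = ceil(0.2143) = 1
Interference = 1 * 3 = 3
R_next = 3 + 3 = 6
R_next = R_prev, so the iteration has converged (response time = 6).

6


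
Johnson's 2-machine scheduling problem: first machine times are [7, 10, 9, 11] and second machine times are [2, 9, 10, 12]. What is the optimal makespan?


Apply Johnson's rule:
  Group 1 (a <= b): [(3, 9, 10), (4, 11, 12)]
  Group 2 (a > b): [(2, 10, 9), (1, 7, 2)]
Optimal job order: [3, 4, 2, 1]
Schedule:
  Job 3: M1 done at 9, M2 done at 19
  Job 4: M1 done at 20, M2 done at 32
  Job 2: M1 done at 30, M2 done at 41
  Job 1: M1 done at 37, M2 done at 43
Makespan = 43

43


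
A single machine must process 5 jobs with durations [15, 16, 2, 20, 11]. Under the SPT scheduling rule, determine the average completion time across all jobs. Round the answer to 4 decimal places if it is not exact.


Sort jobs by processing time (SPT order): [2, 11, 15, 16, 20]
Compute completion times sequentially:
  Job 1: processing = 2, completes at 2
  Job 2: processing = 11, completes at 13
  Job 3: processing = 15, completes at 28
  Job 4: processing = 16, completes at 44
  Job 5: processing = 20, completes at 64
Sum of completion times = 151
Average completion time = 151/5 = 30.2

30.2


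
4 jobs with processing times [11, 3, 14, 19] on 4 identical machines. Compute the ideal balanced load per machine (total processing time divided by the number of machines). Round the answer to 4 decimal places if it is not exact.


Total processing time = 11 + 3 + 14 + 19 = 47
Number of machines = 4
Ideal balanced load = 47 / 4 = 11.75

11.75


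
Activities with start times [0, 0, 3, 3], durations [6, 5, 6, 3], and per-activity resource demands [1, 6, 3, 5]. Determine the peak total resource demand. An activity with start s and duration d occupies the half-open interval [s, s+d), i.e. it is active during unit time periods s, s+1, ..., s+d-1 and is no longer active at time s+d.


Each activity i is active on [start_i, start_i + duration_i).
Compute total resource usage per time slot:
  t=0: active resources = [1, 6], total = 7
  t=1: active resources = [1, 6], total = 7
  t=2: active resources = [1, 6], total = 7
  t=3: active resources = [1, 6, 3, 5], total = 15
  t=4: active resources = [1, 6, 3, 5], total = 15
  t=5: active resources = [1, 3, 5], total = 9
  t=6: active resources = [3], total = 3
  t=7: active resources = [3], total = 3
  t=8: active resources = [3], total = 3
Peak resource demand = 15

15


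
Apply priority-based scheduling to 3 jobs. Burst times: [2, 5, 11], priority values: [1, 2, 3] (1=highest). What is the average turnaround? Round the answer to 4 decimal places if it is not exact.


Sort by priority (ascending = highest first):
Order: [(1, 2), (2, 5), (3, 11)]
Completion times:
  Priority 1, burst=2, C=2
  Priority 2, burst=5, C=7
  Priority 3, burst=11, C=18
Average turnaround = 27/3 = 9.0

9.0


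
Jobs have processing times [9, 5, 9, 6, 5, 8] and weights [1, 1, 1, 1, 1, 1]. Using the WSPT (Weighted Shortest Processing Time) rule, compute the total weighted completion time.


Compute p/w ratios and sort ascending (WSPT): [(5, 1), (5, 1), (6, 1), (8, 1), (9, 1), (9, 1)]
Compute weighted completion times:
  Job (p=5,w=1): C=5, w*C=1*5=5
  Job (p=5,w=1): C=10, w*C=1*10=10
  Job (p=6,w=1): C=16, w*C=1*16=16
  Job (p=8,w=1): C=24, w*C=1*24=24
  Job (p=9,w=1): C=33, w*C=1*33=33
  Job (p=9,w=1): C=42, w*C=1*42=42
Total weighted completion time = 130

130


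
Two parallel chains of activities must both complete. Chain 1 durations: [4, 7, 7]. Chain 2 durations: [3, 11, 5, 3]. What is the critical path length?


Path A total = 4 + 7 + 7 = 18
Path B total = 3 + 11 + 5 + 3 = 22
Critical path = longest path = max(18, 22) = 22

22


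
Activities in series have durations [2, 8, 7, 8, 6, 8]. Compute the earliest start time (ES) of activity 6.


Activity 6 starts after activities 1 through 5 complete.
Predecessor durations: [2, 8, 7, 8, 6]
ES = 2 + 8 + 7 + 8 + 6 = 31

31
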